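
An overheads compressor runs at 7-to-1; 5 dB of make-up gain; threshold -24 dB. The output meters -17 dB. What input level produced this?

-10 dB

Stripping the +5 dB make-up gives -22 dB at the gain stage.
That's 2 dB above the -24 dB threshold.
Input overshoot = R × output overshoot = 14 dB → input = -24 + 14 = -10 dB.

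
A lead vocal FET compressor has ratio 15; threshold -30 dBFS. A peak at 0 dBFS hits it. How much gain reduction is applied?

28 dB

Overshoot = 0 − (-30) = 30 dB.
A 15:1 ratio leaves 2 dB of that excess.
GR = overshoot in − overshoot out = 30 − 2 = 28 dB.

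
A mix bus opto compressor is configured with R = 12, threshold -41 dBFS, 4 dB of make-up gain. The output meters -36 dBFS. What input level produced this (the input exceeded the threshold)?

-29 dBFS

Before make-up, the level was -36 − 4 = -40 dBFS.
The compressed level sits -40 − (-41) = 1 dB over threshold.
Input overshoot = R × output overshoot = 12 dB → input = -41 + 12 = -29 dBFS.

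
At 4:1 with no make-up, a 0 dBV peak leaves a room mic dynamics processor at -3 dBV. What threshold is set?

-4 dBV

Input is 4 dB above T (since output overshoot × R = input overshoot: (-3 − T)·4 = 0 − T gives T = -4 dBV).
Check: -4 + (0 − (-4))/4 = -4 + 1 = -3 dBV. ✓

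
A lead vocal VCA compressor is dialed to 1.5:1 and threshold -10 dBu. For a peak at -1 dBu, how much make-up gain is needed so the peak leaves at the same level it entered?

3 dB

Overshoot 9 dB → 9/1.5 = 6 dB after compression, so the compressed level is -10 + 6 = -4 dBu.
Make-up = target − compressed = -1 − (-4) = 3 dB.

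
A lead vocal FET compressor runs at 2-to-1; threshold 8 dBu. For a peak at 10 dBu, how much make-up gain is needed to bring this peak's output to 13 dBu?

The peak compresses to 8 + 2/2 = 9 dBu.
To reach 13 dBu requires 13 − 9 = 4 dB of make-up.

4 dB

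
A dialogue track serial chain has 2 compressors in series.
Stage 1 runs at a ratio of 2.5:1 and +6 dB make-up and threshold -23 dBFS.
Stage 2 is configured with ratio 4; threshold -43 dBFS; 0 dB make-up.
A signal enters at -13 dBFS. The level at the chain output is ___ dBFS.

-35.5 dBFS

Stage 1: 10 dB above -23 dBFS, reduced 2.5:1 to 4 dB above → -19 dBFS; +6 dB make-up → -13 dBFS.
Stage 2: 30 dB above -43 dBFS, reduced 4:1 to 7.5 dB above → -35.5 dBFS.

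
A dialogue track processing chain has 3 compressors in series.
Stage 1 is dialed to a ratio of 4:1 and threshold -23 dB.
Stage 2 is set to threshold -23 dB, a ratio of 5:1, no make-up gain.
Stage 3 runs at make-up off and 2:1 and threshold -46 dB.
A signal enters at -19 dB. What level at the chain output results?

Stage 1: -19 dB is 4 dB over -23 dB; at 4:1 that becomes 1 dB over, giving -22 dB.
Stage 2: 1 dB above -23 dB, reduced 5:1 to 0.2 dB above → -22.8 dB.
Stage 3: -22.8 dB is 23.2 dB over -46 dB; at 2:1 that becomes 11.6 dB over, giving -34.4 dB.

-34.4 dB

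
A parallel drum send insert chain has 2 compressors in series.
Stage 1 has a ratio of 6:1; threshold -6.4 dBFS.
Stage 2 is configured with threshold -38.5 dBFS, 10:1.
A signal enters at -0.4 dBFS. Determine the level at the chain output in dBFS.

-35.19 dBFS

Stage 1: 6 dB above -6.4 dBFS, reduced 6:1 to 1 dB above → -5.4 dBFS.
Stage 2: 33.1 dB above -38.5 dBFS, reduced 10:1 to 3.31 dB above → -35.19 dBFS.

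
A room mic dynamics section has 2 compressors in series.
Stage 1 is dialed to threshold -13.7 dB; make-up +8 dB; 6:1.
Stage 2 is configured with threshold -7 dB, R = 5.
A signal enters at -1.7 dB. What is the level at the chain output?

-6.34 dB

Stage 1: -1.7 dB is 12 dB over -13.7 dB; at 6:1 that becomes 2 dB over, giving -11.7 dB; +8 dB make-up → -3.7 dB.
Stage 2: overshoot 3.3 dB → 3.3/5 = 0.66 dB → -6.34 dB.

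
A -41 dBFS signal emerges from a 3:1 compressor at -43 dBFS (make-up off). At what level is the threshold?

Gain reduction = -41 − (-43) = 2 dB; output overshoot = GR / (R − 1) = 2 / 2 = 1 dB.
Threshold = output − output overshoot = -43 − 1 = -44 dBFS.

-44 dBFS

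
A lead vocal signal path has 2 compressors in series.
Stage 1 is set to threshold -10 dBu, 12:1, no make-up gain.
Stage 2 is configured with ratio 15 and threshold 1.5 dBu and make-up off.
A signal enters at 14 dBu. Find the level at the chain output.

-8 dBu

Stage 1: overshoot 24 dB → 24/12 = 2 dB → -8 dBu.
Stage 2: -8 dBu ≤ 1.5 dBu, so stage 2 doesn't engage; output -8 dBu.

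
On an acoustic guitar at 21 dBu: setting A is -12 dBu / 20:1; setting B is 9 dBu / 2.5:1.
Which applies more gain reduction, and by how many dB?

A, by 24.15 dB

A: overshoot 33 dB → output overshoot 1.65 dB → GR 31.35 dB.
B: overshoot 12 dB → output overshoot 4.8 dB → GR 7.2 dB.
Difference: 24.15 dB in favour of A.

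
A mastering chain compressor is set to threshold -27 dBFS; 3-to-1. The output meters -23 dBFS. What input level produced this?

-15 dBFS

That's 4 dB above the -27 dBFS threshold.
Undo the ratio: input overshoot = 4 × 3 = 12 dB, giving input = -15 dBFS.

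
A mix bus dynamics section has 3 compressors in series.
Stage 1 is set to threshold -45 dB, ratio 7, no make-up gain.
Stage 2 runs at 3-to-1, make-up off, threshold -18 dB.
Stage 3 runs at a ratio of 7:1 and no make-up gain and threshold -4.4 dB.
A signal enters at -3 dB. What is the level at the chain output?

-39 dB

Stage 1: overshoot 42 dB → 42/7 = 6 dB → -39 dB.
Stage 2: -39 dB ≤ -18 dB, so stage 2 doesn't engage; output -39 dB.
Stage 3: -39 dB is at or below the -4.4 dB threshold — no compression; output -39 dB.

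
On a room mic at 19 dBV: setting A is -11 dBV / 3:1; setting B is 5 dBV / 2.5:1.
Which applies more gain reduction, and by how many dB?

A: overshoot 30 dB → output overshoot 10 dB → GR 20 dB.
B: overshoot 14 dB → output overshoot 5.6 dB → GR 8.4 dB.
A applies 11.6 dB more gain reduction.

A, by 11.6 dB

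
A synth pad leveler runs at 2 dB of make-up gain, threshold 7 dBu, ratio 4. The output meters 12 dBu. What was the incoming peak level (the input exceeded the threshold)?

19 dBu

Before make-up, the level was 12 − 2 = 10 dBu.
That's 3 dB above the 7 dBu threshold.
Before 4:1 compression the overshoot was 3 × 4 = 12 dB, so input = 7 + 12 = 19 dBu.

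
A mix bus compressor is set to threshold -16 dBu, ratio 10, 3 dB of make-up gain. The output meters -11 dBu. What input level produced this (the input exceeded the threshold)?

Remove make-up: -11 − 3 = -14 dBu.
The compressed level sits -14 − (-16) = 2 dB over threshold.
Before 10:1 compression the overshoot was 2 × 10 = 20 dB, so input = -16 + 20 = 4 dBu.

4 dBu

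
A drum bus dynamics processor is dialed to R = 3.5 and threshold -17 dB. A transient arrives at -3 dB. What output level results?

-13 dB

Overshoot: -3 − (-17) = 14 dB.
At 3.5:1 the overshoot is divided by 3.5, leaving 4 dB above threshold.
So the level is -17 + 4 = -13 dB.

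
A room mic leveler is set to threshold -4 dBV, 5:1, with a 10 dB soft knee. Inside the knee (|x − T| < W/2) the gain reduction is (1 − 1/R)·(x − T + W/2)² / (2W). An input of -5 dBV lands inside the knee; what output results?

x − T + W/2 = -5 − (-4) + 5 = 4.
GR = (1 − 1/5) × 4² / 20 = 0.8 × 16 / 20 = 0.64 dB.
Output = -5 − 0.64 = -5.64 dBV.

-5.64 dBV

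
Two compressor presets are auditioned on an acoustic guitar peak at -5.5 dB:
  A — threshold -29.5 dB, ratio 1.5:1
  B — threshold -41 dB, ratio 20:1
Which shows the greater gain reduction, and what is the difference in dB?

B, by 25.725 dB

A: overshoot 24 dB → output overshoot 16 dB → GR 8 dB.
B: overshoot 35.5 dB → output overshoot 1.775 dB → GR 33.725 dB.
Difference: 25.725 dB in favour of B.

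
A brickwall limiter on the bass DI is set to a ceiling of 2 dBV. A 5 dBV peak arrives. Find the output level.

2 dBV

A brickwall limiter is an ∞:1 compressor: any input above the ceiling is clamped to 2 dBV.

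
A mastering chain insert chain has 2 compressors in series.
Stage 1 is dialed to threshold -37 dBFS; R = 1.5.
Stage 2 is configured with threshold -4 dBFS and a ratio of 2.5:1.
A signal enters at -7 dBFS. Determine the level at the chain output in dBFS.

-17 dBFS

Stage 1: 30 dB above -37 dBFS, reduced 1.5:1 to 20 dB above → -17 dBFS.
Stage 2: below threshold (-17 ≤ -4); passes unchanged; output -17 dBFS.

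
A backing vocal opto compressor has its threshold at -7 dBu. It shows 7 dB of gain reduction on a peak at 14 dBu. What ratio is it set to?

1.5:1

Input overshoot = 14 − (-7) = 21 dB.
Output overshoot = 21 − 7 = 14 dB.
Ratio = input overshoot / output overshoot = 21 / 14 = 1.5.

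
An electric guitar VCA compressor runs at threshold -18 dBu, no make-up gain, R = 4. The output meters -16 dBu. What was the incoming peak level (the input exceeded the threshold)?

Post-compression overshoot = -16 − (-18) = 2 dB.
Before 4:1 compression the overshoot was 2 × 4 = 8 dB, so input = -18 + 8 = -10 dBu.

-10 dBu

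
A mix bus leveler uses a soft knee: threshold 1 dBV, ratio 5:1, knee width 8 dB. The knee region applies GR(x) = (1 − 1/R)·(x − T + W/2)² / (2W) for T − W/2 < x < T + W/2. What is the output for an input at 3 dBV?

1.2 dBV

x − T + W/2 = 3 − 1 + 4 = 6.
GR = (1 − 1/5) × 6² / 16 = 0.8 × 36 / 16 = 1.8 dB.
Output = 3 − 1.8 = 1.2 dBV.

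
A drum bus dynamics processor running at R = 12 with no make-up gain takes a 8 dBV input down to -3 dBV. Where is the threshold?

Gain reduction = 8 − (-3) = 11 dB; output overshoot = GR / (R − 1) = 11 / 11 = 1 dB.
Threshold = output − output overshoot = -3 − 1 = -4 dBV.

-4 dBV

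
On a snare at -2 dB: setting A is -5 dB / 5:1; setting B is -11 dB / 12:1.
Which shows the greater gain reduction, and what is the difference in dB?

B, by 5.85 dB

A: overshoot 3 dB → output overshoot 0.6 dB → GR 2.4 dB.
B: overshoot 9 dB → output overshoot 0.75 dB → GR 8.25 dB.
B reduces 5.85 dB more.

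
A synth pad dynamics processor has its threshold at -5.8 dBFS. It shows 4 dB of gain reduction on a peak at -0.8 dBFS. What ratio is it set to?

5:1

Input overshoot = -0.8 − (-5.8) = 5 dB.
Output overshoot = 5 − 4 = 1 dB.
Ratio = input overshoot / output overshoot = 5 / 1 = 5.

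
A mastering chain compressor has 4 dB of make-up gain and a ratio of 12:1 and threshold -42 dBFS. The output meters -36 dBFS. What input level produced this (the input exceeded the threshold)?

Stripping the +4 dB make-up gives -40 dBFS at the gain stage.
That's 2 dB above the -42 dBFS threshold.
Undo the ratio: input overshoot = 2 × 12 = 24 dB, giving input = -18 dBFS.

-18 dBFS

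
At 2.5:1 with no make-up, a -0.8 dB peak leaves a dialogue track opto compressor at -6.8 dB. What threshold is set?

Input is 10 dB above T (since output overshoot × R = input overshoot: (-6.8 − T)·2.5 = -0.8 − T gives T = -10.8 dB).
Check: -10.8 + (-0.8 − (-10.8))/2.5 = -10.8 + 4 = -6.8 dB. ✓

-10.8 dB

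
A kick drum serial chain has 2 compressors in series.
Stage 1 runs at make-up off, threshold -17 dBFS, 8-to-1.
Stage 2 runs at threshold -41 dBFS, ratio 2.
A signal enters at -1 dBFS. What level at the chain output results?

-28 dBFS

Stage 1: -1 dBFS is 16 dB over -17 dBFS; at 8:1 that becomes 2 dB over, giving -15 dBFS.
Stage 2: -15 dBFS is 26 dB over -41 dBFS; at 2:1 that becomes 13 dB over, giving -28 dBFS.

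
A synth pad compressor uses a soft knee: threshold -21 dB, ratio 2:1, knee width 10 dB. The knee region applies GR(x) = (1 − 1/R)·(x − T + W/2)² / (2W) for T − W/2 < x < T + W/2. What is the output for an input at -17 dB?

x − T + W/2 = -17 − (-21) + 5 = 9.
GR = (1 − 1/2) × 9² / 20 = 0.5 × 81 / 20 = 2.025 dB.
Output = -17 − 2.025 = -19.025 dB.

-19.025 dB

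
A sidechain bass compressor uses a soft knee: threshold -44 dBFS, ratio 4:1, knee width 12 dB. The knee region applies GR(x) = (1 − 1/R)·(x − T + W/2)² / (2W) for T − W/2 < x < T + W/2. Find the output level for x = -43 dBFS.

-44.53125 dBFS

x − T + W/2 = -43 − (-44) + 6 = 7.
GR = (1 − 1/4) × 7² / 24 = 0.75 × 49 / 24 = 1.53125 dB.
Output = -43 − 1.53125 = -44.53125 dBFS.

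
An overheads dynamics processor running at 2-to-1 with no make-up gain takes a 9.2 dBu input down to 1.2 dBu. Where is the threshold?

Input is 16 dB above T (since output overshoot × R = input overshoot: (1.2 − T)·2 = 9.2 − T gives T = -6.8 dBu).
Check: -6.8 + (9.2 − (-6.8))/2 = -6.8 + 8 = 1.2 dBu. ✓

-6.8 dBu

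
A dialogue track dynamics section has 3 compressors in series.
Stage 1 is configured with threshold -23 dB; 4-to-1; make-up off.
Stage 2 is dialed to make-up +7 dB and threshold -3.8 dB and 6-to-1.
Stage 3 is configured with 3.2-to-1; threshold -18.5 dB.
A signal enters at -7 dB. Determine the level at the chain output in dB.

Stage 1: overshoot 16 dB → 16/4 = 4 dB → -19 dB.
Stage 2: below threshold (-19 ≤ -3.8); passes unchanged; make-up brings it to -12 dB.
Stage 3: 6.5 dB above -18.5 dB, reduced 3.2:1 to 2.03125 dB above → -16.46875 dB.

-16.46875 dB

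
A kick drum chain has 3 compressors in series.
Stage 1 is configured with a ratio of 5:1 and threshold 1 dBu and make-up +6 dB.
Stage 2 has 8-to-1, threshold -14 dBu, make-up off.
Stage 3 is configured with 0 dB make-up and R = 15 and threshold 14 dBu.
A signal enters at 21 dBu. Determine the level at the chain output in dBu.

Stage 1: overshoot 20 dB → 20/5 = 4 dB → 5 dBu; +6 dB make-up → 11 dBu.
Stage 2: 25 dB above -14 dBu, reduced 8:1 to 3.125 dB above → -10.875 dBu.
Stage 3: below threshold (-10.875 ≤ 14); passes unchanged; output -10.875 dBu.

-10.875 dBu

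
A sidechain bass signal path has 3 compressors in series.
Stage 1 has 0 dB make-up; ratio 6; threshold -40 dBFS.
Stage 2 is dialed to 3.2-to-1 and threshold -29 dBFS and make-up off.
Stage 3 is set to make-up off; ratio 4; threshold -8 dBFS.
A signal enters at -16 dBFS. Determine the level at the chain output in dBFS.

Stage 1: 24 dB above -40 dBFS, reduced 6:1 to 4 dB above → -36 dBFS.
Stage 2: -36 dBFS ≤ -29 dBFS, so stage 2 doesn't engage; output -36 dBFS.
Stage 3: -36 dBFS is at or below the -8 dBFS threshold — no compression; output -36 dBFS.

-36 dBFS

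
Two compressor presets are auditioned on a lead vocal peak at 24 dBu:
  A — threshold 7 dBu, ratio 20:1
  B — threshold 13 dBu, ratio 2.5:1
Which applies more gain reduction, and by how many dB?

A, by 9.55 dB

A: 17 dB over, compressed to 0.85 dB over, so 16.15 dB of GR.
B: 11 dB over, compressed to 4.4 dB over, so 6.6 dB of GR.
A reduces 9.55 dB more.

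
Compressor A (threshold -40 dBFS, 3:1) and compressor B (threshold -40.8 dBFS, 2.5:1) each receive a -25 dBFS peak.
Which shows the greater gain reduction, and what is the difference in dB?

A, by 0.52 dB

A: 15 dB over, compressed to 5 dB over, so 10 dB of GR.
B: 15.8 dB over, compressed to 6.32 dB over, so 9.48 dB of GR.
A reduces 0.52 dB more.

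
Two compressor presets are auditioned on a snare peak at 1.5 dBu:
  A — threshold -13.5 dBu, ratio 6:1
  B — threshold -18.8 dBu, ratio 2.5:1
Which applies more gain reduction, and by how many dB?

A, by 0.32 dB

A: overshoot 15 dB → output overshoot 2.5 dB → GR 12.5 dB.
B: overshoot 20.3 dB → output overshoot 8.12 dB → GR 12.18 dB.
Difference: 0.32 dB in favour of A.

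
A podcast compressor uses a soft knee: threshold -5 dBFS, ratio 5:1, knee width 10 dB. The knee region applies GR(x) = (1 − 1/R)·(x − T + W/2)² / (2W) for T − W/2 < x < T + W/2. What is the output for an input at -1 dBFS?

x − T + W/2 = -1 − (-5) + 5 = 9.
GR = (1 − 1/5) × 9² / 20 = 0.8 × 81 / 20 = 3.24 dB.
Output = -1 − 3.24 = -4.24 dBFS.

-4.24 dBFS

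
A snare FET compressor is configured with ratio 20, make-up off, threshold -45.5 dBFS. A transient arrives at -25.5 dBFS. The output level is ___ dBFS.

-44.5 dBFS

Overshoot: -25.5 − (-45.5) = 20 dB.
20:1 compression reduces that to 20/20 = 1 dB over.
Output = -45.5 + 1 = -44.5 dBFS.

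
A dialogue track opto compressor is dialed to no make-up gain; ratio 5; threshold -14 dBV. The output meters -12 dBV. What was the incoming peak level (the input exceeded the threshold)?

-4 dBV

Post-compression overshoot = -12 − (-14) = 2 dB.
Input overshoot = R × output overshoot = 10 dB → input = -14 + 10 = -4 dBV.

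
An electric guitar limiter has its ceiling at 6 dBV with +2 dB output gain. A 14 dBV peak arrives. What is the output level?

8 dBV

At ∞:1, everything above 6 dBV is held at the ceiling.
Output gain then adds 2 dB: 6 + 2 = 8 dBV.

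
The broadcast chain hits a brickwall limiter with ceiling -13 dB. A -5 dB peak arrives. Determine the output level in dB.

The limiter clamps the peak to its -13 dB ceiling.

-13 dB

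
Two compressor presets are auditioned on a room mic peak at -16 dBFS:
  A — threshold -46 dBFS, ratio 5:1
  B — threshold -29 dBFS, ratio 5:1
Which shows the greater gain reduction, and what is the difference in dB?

A, by 13.6 dB

A: GR = 30 − 30/5 = 24 dB.
B: GR = 13 − 13/5 = 10.4 dB.
Difference: 13.6 dB in favour of A.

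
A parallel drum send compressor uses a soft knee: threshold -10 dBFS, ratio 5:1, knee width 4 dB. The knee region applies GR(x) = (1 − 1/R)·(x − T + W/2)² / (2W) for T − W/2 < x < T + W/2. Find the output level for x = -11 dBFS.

-11.1 dBFS

x − T + W/2 = -11 − (-10) + 2 = 1.
GR = (1 − 1/5) × 1² / 8 = 0.8 × 1 / 8 = 0.1 dB.
Output = -11 − 0.1 = -11.1 dBFS.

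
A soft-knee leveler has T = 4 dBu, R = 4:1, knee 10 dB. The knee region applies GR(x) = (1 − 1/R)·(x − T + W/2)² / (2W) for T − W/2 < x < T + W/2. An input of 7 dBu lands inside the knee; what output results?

x − T + W/2 = 7 − 4 + 5 = 8.
GR = (1 − 1/4) × 8² / 20 = 0.75 × 64 / 20 = 2.4 dB.
Output = 7 − 2.4 = 4.6 dBu.

4.6 dBu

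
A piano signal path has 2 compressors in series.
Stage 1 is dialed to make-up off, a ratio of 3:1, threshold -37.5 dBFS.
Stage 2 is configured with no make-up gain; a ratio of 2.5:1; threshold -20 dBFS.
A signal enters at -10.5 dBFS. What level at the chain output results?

-28.5 dBFS

Stage 1: 27 dB above -37.5 dBFS, reduced 3:1 to 9 dB above → -28.5 dBFS.
Stage 2: -28.5 dBFS is at or below the -20 dBFS threshold — no compression; output -28.5 dBFS.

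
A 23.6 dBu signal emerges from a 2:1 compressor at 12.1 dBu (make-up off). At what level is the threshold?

0.6 dBu

Gain reduction = 23.6 − 12.1 = 11.5 dB; output overshoot = GR / (R − 1) = 11.5 / 1 = 11.5 dB.
Threshold = output − output overshoot = 12.1 − 11.5 = 0.6 dBu.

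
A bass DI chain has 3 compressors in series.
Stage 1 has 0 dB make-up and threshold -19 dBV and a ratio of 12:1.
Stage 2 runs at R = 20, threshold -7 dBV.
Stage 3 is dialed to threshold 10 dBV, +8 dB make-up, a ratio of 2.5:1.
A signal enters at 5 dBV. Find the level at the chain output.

Stage 1: 5 dBV is 24 dB over -19 dBV; at 12:1 that becomes 2 dB over, giving -17 dBV.
Stage 2: -17 dBV ≤ -7 dBV, so stage 2 doesn't engage; output -17 dBV.
Stage 3: -17 dBV ≤ 10 dBV, so stage 3 doesn't engage; make-up brings it to -9 dBV.

-9 dBV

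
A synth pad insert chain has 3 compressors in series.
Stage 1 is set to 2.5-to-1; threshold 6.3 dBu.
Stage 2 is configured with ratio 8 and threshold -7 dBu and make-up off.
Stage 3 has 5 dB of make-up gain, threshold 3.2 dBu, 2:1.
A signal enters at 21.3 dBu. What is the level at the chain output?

Stage 1: overshoot 15 dB → 15/2.5 = 6 dB → 12.3 dBu.
Stage 2: overshoot 19.3 dB → 19.3/8 = 2.4125 dB → -4.5875 dBu.
Stage 3: -4.5875 dBu ≤ 3.2 dBu, so stage 3 doesn't engage; make-up brings it to 0.4125 dBu.

0.4125 dBu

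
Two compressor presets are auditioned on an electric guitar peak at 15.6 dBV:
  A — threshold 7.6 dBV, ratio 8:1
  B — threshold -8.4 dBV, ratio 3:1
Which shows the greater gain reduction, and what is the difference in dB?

A: GR = 8 − 8/8 = 7 dB.
B: GR = 24 − 24/3 = 16 dB.
B reduces 9 dB more.

B, by 9 dB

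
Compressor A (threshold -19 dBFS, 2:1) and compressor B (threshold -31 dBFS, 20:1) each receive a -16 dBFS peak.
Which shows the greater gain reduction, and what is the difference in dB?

A: 3 dB over, compressed to 1.5 dB over, so 1.5 dB of GR.
B: 15 dB over, compressed to 0.75 dB over, so 14.25 dB of GR.
B reduces 12.75 dB more.

B, by 12.75 dB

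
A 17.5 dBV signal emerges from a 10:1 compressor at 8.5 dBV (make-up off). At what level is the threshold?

7.5 dBV

Gain reduction = 17.5 − 8.5 = 9 dB; output overshoot = GR / (R − 1) = 9 / 9 = 1 dB.
Threshold = output − output overshoot = 8.5 − 1 = 7.5 dBV.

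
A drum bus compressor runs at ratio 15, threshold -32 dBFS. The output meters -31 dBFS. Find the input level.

-17 dBFS

That's 1 dB above the -32 dBFS threshold.
Undo the ratio: input overshoot = 1 × 15 = 15 dB, giving input = -17 dBFS.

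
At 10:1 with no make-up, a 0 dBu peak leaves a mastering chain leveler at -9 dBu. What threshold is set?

Let T be the threshold. Output overshoot = (input overshoot)/R, so -9 − T = (0 − T)/10.
10·(-9 − T) = 0 − T → 9·T = -90 − 0 = -90.
T = -90/9 = -10 dBu.

-10 dBu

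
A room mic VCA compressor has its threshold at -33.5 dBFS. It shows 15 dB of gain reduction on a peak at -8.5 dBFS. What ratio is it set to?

2.5:1

Input overshoot = -8.5 − (-33.5) = 25 dB.
Output overshoot = 25 − 15 = 10 dB.
Ratio = input overshoot / output overshoot = 25 / 10 = 2.5.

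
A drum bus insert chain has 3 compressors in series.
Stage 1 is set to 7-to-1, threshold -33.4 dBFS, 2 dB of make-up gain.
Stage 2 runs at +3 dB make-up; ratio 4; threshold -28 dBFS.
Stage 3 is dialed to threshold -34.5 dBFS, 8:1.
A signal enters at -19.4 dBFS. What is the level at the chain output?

Stage 1: -19.4 dBFS is 14 dB over -33.4 dBFS; at 7:1 that becomes 2 dB over, giving -31.4 dBFS; +2 dB make-up → -29.4 dBFS.
Stage 2: -29.4 dBFS ≤ -28 dBFS, so stage 2 doesn't engage; make-up brings it to -26.4 dBFS.
Stage 3: -26.4 dBFS is 8.1 dB over -34.5 dBFS; at 8:1 that becomes 1.0125 dB over, giving -33.4875 dBFS.

-33.4875 dBFS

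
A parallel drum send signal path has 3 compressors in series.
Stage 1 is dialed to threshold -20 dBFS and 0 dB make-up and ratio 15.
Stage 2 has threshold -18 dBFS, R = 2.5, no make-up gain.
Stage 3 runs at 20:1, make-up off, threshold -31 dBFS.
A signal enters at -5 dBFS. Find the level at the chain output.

-30.4 dBFS

Stage 1: 15 dB above -20 dBFS, reduced 15:1 to 1 dB above → -19 dBFS.
Stage 2: below threshold (-19 ≤ -18); passes unchanged; output -19 dBFS.
Stage 3: -19 dBFS is 12 dB over -31 dBFS; at 20:1 that becomes 0.6 dB over, giving -30.4 dBFS.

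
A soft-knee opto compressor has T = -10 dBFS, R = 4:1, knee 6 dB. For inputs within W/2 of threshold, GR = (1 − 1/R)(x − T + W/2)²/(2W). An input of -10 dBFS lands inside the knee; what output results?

x − T + W/2 = -10 − (-10) + 3 = 3.
GR = (1 − 1/4) × 3² / 12 = 0.75 × 9 / 12 = 0.5625 dB.
Output = -10 − 0.5625 = -10.5625 dBFS.

-10.5625 dBFS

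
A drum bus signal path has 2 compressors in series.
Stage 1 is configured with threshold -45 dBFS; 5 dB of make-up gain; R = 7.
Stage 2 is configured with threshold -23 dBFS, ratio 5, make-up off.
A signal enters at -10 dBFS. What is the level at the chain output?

-35 dBFS

Stage 1: -10 dBFS is 35 dB over -45 dBFS; at 7:1 that becomes 5 dB over, giving -40 dBFS; +5 dB make-up → -35 dBFS.
Stage 2: -35 dBFS ≤ -23 dBFS, so stage 2 doesn't engage; output -35 dBFS.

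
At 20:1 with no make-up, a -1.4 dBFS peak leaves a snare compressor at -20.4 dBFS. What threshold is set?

-21.4 dBFS

Input is 20 dB above T (since output overshoot × R = input overshoot: (-20.4 − T)·20 = -1.4 − T gives T = -21.4 dBFS).
Check: -21.4 + (-1.4 − (-21.4))/20 = -21.4 + 1 = -20.4 dBFS. ✓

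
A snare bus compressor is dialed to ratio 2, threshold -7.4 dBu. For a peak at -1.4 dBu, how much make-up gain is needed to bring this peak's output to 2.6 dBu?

7 dB

Overshoot 6 dB → 6/2 = 3 dB after compression, so the compressed level is -7.4 + 3 = -4.4 dBu.
Make-up = target − compressed = 2.6 − (-4.4) = 7 dB.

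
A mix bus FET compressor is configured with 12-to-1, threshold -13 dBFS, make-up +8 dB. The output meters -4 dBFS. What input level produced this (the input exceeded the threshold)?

Remove make-up: -4 − 8 = -12 dBFS.
That's 1 dB above the -13 dBFS threshold.
Before 12:1 compression the overshoot was 1 × 12 = 12 dB, so input = -13 + 12 = -1 dBFS.

-1 dBFS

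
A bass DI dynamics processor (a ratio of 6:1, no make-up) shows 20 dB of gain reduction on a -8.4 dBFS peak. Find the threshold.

-32.4 dBFS

Gain reduction = -8.4 − (-28.4) = 20 dB; output overshoot = GR / (R − 1) = 20 / 5 = 4 dB.
Threshold = output − output overshoot = -28.4 − 4 = -32.4 dBFS.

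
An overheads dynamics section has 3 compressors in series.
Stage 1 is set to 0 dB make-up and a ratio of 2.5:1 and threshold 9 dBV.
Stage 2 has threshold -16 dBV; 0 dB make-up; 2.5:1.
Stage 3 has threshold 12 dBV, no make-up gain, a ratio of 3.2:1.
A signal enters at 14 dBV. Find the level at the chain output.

-5.2 dBV

Stage 1: 14 dBV is 5 dB over 9 dBV; at 2.5:1 that becomes 2 dB over, giving 11 dBV.
Stage 2: 11 dBV is 27 dB over -16 dBV; at 2.5:1 that becomes 10.8 dB over, giving -5.2 dBV.
Stage 3: -5.2 dBV ≤ 12 dBV, so stage 3 doesn't engage; output -5.2 dBV.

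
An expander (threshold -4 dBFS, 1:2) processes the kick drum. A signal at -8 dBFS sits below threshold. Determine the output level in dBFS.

-12 dBFS

Below threshold, a 1:2 expander applies gain = (2−1)×(T − x) of attenuation.
(2−1) × 4 = 4 dB, so output = -8 − 4 = -12 dBFS.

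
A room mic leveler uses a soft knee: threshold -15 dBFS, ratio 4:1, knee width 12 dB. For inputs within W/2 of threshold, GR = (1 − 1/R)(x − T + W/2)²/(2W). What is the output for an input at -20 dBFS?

x − T + W/2 = -20 − (-15) + 6 = 1.
GR = (1 − 1/4) × 1² / 24 = 0.75 × 1 / 24 = 0.03125 dB.
Output = -20 − 0.03125 = -20.03125 dBFS.

-20.03125 dBFS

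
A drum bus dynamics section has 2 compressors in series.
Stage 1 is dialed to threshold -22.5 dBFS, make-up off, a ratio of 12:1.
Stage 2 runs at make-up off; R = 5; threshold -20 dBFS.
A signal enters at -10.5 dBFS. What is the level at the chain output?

Stage 1: overshoot 12 dB → 12/12 = 1 dB → -21.5 dBFS.
Stage 2: -21.5 dBFS is at or below the -20 dBFS threshold — no compression; output -21.5 dBFS.

-21.5 dBFS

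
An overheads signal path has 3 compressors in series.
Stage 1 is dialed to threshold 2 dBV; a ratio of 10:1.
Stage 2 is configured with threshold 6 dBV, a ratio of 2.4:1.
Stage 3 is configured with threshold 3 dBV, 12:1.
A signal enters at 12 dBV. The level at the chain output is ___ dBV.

Stage 1: overshoot 10 dB → 10/10 = 1 dB → 3 dBV.
Stage 2: below threshold (3 ≤ 6); passes unchanged; output 3 dBV.
Stage 3: 3 dBV is at or below the 3 dBV threshold — no compression; output 3 dBV.

3 dBV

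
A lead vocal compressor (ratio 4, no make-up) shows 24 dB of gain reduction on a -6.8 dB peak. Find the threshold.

-38.8 dB

Gain reduction = -6.8 − (-30.8) = 24 dB; output overshoot = GR / (R − 1) = 24 / 3 = 8 dB.
Threshold = output − output overshoot = -30.8 − 8 = -38.8 dB.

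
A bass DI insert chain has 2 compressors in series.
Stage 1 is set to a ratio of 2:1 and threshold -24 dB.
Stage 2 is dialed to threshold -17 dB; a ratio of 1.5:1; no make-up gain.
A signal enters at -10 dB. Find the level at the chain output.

-17 dB

Stage 1: 14 dB above -24 dB, reduced 2:1 to 7 dB above → -17 dB.
Stage 2: -17 dB ≤ -17 dB, so stage 2 doesn't engage; output -17 dB.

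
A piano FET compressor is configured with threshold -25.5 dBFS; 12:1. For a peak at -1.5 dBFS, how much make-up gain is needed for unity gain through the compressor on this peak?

22 dB

The peak compresses to -25.5 + 24/12 = -23.5 dBFS.
To reach -1.5 dBFS requires -1.5 − (-23.5) = 22 dB of make-up.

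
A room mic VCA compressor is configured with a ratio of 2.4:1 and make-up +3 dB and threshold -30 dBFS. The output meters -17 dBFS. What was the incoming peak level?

Stripping the +3 dB make-up gives -20 dBFS at the gain stage.
That's 10 dB above the -30 dBFS threshold.
Input overshoot = R × output overshoot = 24 dB → input = -30 + 24 = -6 dBFS.

-6 dBFS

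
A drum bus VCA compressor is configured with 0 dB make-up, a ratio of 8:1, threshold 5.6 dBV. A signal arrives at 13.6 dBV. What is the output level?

6.6 dBV

13.6 dBV sits 8 dB over threshold.
8:1 compression reduces that to 8/8 = 1 dB over.
Output = 5.6 + 1 = 6.6 dBV.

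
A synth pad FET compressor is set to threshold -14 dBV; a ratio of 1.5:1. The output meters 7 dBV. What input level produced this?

17.5 dBV

Post-compression overshoot = 7 − (-14) = 21 dB.
Input overshoot = R × output overshoot = 31.5 dB → input = -14 + 31.5 = 17.5 dBV.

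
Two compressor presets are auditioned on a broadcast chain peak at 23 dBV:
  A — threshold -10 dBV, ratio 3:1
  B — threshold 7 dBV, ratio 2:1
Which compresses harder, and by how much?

A, by 14 dB

A: overshoot 33 dB → output overshoot 11 dB → GR 22 dB.
B: overshoot 16 dB → output overshoot 8 dB → GR 8 dB.
A applies 14 dB more gain reduction.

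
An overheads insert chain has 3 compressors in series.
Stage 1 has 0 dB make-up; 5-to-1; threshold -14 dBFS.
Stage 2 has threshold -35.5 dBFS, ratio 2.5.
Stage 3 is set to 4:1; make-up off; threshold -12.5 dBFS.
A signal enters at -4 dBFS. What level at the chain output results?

Stage 1: overshoot 10 dB → 10/5 = 2 dB → -12 dBFS.
Stage 2: -12 dBFS is 23.5 dB over -35.5 dBFS; at 2.5:1 that becomes 9.4 dB over, giving -26.1 dBFS.
Stage 3: -26.1 dBFS ≤ -12.5 dBFS, so stage 3 doesn't engage; output -26.1 dBFS.

-26.1 dBFS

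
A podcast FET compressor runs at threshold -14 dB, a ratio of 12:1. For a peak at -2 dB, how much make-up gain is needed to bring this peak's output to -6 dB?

7 dB

The peak compresses to -14 + 12/12 = -13 dB.
To reach -6 dB requires -6 − (-13) = 7 dB of make-up.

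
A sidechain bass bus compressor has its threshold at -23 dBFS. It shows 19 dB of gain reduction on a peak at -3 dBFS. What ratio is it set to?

Input overshoot = -3 − (-23) = 20 dB.
Output overshoot = 20 − 19 = 1 dB.
Ratio = input overshoot / output overshoot = 20 / 1 = 20.

20:1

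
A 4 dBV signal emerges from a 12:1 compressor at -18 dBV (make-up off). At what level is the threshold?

Let T be the threshold. Output overshoot = (input overshoot)/R, so -18 − T = (4 − T)/12.
12·(-18 − T) = 4 − T → 11·T = -216 − 4 = -220.
T = -220/11 = -20 dBV.

-20 dBV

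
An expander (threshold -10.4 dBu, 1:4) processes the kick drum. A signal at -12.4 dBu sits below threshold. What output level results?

The input is 2 dB below the -10.4 dBu threshold.
A 1:4 expander multiplies undershoot by 4: 2 × 4 = 8 dB below threshold.
Output = -10.4 − 8 = -18.4 dBu.

-18.4 dBu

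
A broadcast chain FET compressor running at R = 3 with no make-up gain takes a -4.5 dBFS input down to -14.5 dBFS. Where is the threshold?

Gain reduction = -4.5 − (-14.5) = 10 dB; output overshoot = GR / (R − 1) = 10 / 2 = 5 dB.
Threshold = output − output overshoot = -14.5 − 5 = -19.5 dBFS.

-19.5 dBFS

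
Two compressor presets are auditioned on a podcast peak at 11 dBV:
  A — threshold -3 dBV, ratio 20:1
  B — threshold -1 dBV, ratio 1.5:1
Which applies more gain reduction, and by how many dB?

A, by 9.3 dB

A: GR = 14 − 14/20 = 13.3 dB.
B: GR = 12 − 12/1.5 = 4 dB.
Difference: 9.3 dB in favour of A.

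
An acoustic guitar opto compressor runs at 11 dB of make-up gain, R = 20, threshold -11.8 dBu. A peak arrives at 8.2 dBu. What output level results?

0.2 dBu

8.2 dBu sits 20 dB over threshold.
The 20 dB excess becomes 1 dB after 20:1 reduction.
Output = -11.8 + 1 = -10.8 dBu; make-up adds 11 dB, giving 0.2 dBu.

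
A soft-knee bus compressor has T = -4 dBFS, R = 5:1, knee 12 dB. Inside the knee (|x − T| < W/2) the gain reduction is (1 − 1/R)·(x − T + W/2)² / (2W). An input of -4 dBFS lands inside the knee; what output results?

x − T + W/2 = -4 − (-4) + 6 = 6.
GR = (1 − 1/5) × 6² / 24 = 0.8 × 36 / 24 = 1.2 dB.
Output = -4 − 1.2 = -5.2 dBFS.

-5.2 dBFS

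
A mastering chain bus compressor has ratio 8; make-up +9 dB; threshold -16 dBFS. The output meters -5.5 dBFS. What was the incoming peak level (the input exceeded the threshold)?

Remove make-up: -5.5 − 9 = -14.5 dBFS.
That's 1.5 dB above the -16 dBFS threshold.
Input overshoot = R × output overshoot = 12 dB → input = -16 + 12 = -4 dBFS.

-4 dBFS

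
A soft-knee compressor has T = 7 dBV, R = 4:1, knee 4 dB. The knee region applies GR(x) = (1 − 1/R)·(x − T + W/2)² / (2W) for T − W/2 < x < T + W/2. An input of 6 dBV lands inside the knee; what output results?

5.90625 dBV

x − T + W/2 = 6 − 7 + 2 = 1.
GR = (1 − 1/4) × 1² / 8 = 0.75 × 1 / 8 = 0.09375 dB.
Output = 6 − 0.09375 = 5.90625 dBV.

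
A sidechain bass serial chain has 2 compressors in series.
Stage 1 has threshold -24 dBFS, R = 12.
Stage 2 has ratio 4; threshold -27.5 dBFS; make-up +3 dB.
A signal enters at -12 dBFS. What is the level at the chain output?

-23.375 dBFS

Stage 1: overshoot 12 dB → 12/12 = 1 dB → -23 dBFS.
Stage 2: 4.5 dB above -27.5 dBFS, reduced 4:1 to 1.125 dB above → -26.375 dBFS; +3 dB make-up → -23.375 dBFS.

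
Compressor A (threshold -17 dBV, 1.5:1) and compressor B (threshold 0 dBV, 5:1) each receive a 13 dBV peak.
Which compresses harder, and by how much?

B, by 0.4 dB

A: 30 dB over, compressed to 20 dB over, so 10 dB of GR.
B: 13 dB over, compressed to 2.6 dB over, so 10.4 dB of GR.
B reduces 0.4 dB more.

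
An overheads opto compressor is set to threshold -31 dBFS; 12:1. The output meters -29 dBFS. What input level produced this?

-7 dBFS

Post-compression overshoot = -29 − (-31) = 2 dB.
Input overshoot = R × output overshoot = 24 dB → input = -31 + 24 = -7 dBFS.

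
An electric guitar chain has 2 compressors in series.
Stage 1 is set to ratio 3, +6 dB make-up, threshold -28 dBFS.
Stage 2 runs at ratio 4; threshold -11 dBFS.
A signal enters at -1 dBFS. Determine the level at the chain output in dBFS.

-13 dBFS

Stage 1: -1 dBFS is 27 dB over -28 dBFS; at 3:1 that becomes 9 dB over, giving -19 dBFS; +6 dB make-up → -13 dBFS.
Stage 2: -13 dBFS is at or below the -11 dBFS threshold — no compression; output -13 dBFS.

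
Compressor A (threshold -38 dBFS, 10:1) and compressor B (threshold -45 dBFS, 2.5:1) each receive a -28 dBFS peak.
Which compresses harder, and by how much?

B, by 1.2 dB

A: overshoot 10 dB → output overshoot 1 dB → GR 9 dB.
B: overshoot 17 dB → output overshoot 6.8 dB → GR 10.2 dB.
B applies 1.2 dB more gain reduction.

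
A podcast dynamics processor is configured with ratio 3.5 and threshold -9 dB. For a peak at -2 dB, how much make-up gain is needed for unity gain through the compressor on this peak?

5 dB

The peak compresses to -9 + 7/3.5 = -7 dB.
To reach -2 dB requires -2 − (-7) = 5 dB of make-up.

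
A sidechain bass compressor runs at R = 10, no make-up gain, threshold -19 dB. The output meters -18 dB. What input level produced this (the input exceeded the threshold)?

-9 dB

Post-compression overshoot = -18 − (-19) = 1 dB.
Before 10:1 compression the overshoot was 1 × 10 = 10 dB, so input = -19 + 10 = -9 dB.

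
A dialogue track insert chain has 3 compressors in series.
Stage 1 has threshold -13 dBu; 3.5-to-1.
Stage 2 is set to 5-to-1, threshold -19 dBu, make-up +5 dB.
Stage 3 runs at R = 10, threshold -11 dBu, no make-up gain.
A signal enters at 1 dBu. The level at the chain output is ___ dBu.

-12 dBu

Stage 1: 14 dB above -13 dBu, reduced 3.5:1 to 4 dB above → -9 dBu.
Stage 2: overshoot 10 dB → 10/5 = 2 dB → -17 dBu; +5 dB make-up → -12 dBu.
Stage 3: -12 dBu ≤ -11 dBu, so stage 3 doesn't engage; output -12 dBu.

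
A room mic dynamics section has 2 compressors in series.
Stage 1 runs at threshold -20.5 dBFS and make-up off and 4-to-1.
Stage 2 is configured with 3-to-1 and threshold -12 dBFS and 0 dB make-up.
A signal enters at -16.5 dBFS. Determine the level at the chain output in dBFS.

-19.5 dBFS

Stage 1: -16.5 dBFS is 4 dB over -20.5 dBFS; at 4:1 that becomes 1 dB over, giving -19.5 dBFS.
Stage 2: -19.5 dBFS ≤ -12 dBFS, so stage 2 doesn't engage; output -19.5 dBFS.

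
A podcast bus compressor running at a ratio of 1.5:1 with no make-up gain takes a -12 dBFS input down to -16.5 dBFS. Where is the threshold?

-25.5 dBFS

Let T be the threshold. Output overshoot = (input overshoot)/R, so -16.5 − T = (-12 − T)/1.5.
1.5·(-16.5 − T) = -12 − T → 0.5·T = -24.75 − (-12) = -12.75.
T = -12.75/0.5 = -25.5 dBFS.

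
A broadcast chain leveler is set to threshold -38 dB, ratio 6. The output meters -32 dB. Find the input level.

The compressed level sits -32 − (-38) = 6 dB over threshold.
Before 6:1 compression the overshoot was 6 × 6 = 36 dB, so input = -38 + 36 = -2 dB.

-2 dB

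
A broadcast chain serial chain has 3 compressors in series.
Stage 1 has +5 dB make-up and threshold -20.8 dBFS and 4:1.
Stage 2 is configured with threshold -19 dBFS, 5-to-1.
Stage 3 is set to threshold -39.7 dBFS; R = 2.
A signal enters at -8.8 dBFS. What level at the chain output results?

Stage 1: 12 dB above -20.8 dBFS, reduced 4:1 to 3 dB above → -17.8 dBFS; +5 dB make-up → -12.8 dBFS.
Stage 2: overshoot 6.2 dB → 6.2/5 = 1.24 dB → -17.76 dBFS.
Stage 3: -17.76 dBFS is 21.94 dB over -39.7 dBFS; at 2:1 that becomes 10.97 dB over, giving -28.73 dBFS.

-28.73 dBFS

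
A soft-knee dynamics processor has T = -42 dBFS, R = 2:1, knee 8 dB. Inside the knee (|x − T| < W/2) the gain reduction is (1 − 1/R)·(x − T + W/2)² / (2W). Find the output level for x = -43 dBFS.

-43.28125 dBFS

x − T + W/2 = -43 − (-42) + 4 = 3.
GR = (1 − 1/2) × 3² / 16 = 0.5 × 9 / 16 = 0.28125 dB.
Output = -43 − 0.28125 = -43.28125 dBFS.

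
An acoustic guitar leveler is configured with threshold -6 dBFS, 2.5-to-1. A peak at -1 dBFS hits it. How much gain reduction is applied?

3 dB

Overshoot = -1 − (-6) = 5 dB.
After 2.5:1 compression the overshoot becomes 5/2.5 = 2 dB.
So the signal is attenuated by 5 − 2 = 3 dB.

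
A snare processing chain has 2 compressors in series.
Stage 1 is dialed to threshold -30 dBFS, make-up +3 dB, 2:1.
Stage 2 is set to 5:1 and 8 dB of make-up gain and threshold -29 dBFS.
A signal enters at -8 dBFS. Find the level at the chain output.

-18.4 dBFS

Stage 1: overshoot 22 dB → 22/2 = 11 dB → -19 dBFS; +3 dB make-up → -16 dBFS.
Stage 2: -16 dBFS is 13 dB over -29 dBFS; at 5:1 that becomes 2.6 dB over, giving -26.4 dBFS; +8 dB make-up → -18.4 dBFS.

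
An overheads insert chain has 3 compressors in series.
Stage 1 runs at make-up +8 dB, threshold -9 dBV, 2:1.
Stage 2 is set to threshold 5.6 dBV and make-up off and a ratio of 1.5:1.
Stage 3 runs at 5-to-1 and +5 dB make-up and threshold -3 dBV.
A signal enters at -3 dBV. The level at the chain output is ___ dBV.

Stage 1: -3 dBV is 6 dB over -9 dBV; at 2:1 that becomes 3 dB over, giving -6 dBV; +8 dB make-up → 2 dBV.
Stage 2: 2 dBV is at or below the 5.6 dBV threshold — no compression; output 2 dBV.
Stage 3: overshoot 5 dB → 5/5 = 1 dB → -2 dBV; +5 dB make-up → 3 dBV.

3 dBV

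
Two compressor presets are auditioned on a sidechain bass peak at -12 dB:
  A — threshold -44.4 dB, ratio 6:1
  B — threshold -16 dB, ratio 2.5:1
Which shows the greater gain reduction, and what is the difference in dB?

A, by 24.6 dB

A: 32.4 dB over, compressed to 5.4 dB over, so 27 dB of GR.
B: 4 dB over, compressed to 1.6 dB over, so 2.4 dB of GR.
Difference: 24.6 dB in favour of A.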